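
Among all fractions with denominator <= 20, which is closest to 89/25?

57/16

Expand x = 89/25 as a continued fraction with the Euclidean algorithm:
  89 = 3*25 + 14, so a_0 = 3.
  25 = 1*14 + 11, so a_1 = 1.
  14 = 1*11 + 3, so a_2 = 1.
  11 = 3*3 + 2, so a_3 = 3.
  3 = 1*2 + 1, so a_4 = 1.
  2 = 2*1 + 0, so a_5 = 2.
so x = [3; 1, 1, 3, 1, 2].
Convergents (p_i = a_i*p_{i-1} + p_{i-2}, q_i = a_i*q_{i-1} + q_{i-2} with p_{-2}=0, p_{-1}=1, q_{-2}=1, q_{-1}=0), until the denominator exceeds 20:
  i=0: a_0=3, p_0 = 3*1 + 0 = 3, q_0 = 3*0 + 1 = 1.
  i=1: a_1=1, p_1 = 1*3 + 1 = 4, q_1 = 1*1 + 0 = 1.
  i=2: a_2=1, p_2 = 1*4 + 3 = 7, q_2 = 1*1 + 1 = 2.
  i=3: a_3=3, p_3 = 3*7 + 4 = 25, q_3 = 3*2 + 1 = 7.
  i=4: a_4=1, p_4 = 1*25 + 7 = 32, q_4 = 1*7 + 2 = 9.
  i=5: a_5=2, p_5 = 2*32 + 25 = 89, q_5 = 2*9 + 7 = 25.
q_5 = 25 > 20, so the last convergent with denominator <= 20 is p_4/q_4 = 32/9.
The closest fraction with denominator <= 20 is either p_4/q_4 or the intermediate fraction (k*p_4 + p_3)/(k*q_4 + q_3) with the largest k >= 1 whose denominator stays <= 20; these approach x as k grows, and every other convergent or intermediate fraction in range is farther away.
Largest k: floor((20 - q_3)/q_4) = floor((20 - 7)/9) = 1.
That gives (1*32 + 25)/(1*9 + 7) = 57/16.
Compare the errors: |x - 32/9| = |89*9 - 32*25|/(25*9) = 1/225, and |x - 57/16| = |89*16 - 57*25|/(25*16) = 1/400.
Cross-multiplying, 1*225 = 225 < 400 = 1*400, so 1/400 is smaller: the intermediate fraction 57/16 is closer to x than 32/9.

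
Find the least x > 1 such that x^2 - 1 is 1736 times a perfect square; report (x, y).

(x, y) = (125, 3)

First expand sqrt(1736) as a continued fraction. With x_i = (sqrt(1736) + m_i)/d_i and (m_0, d_0) = (0, 1): a_0 = floor(sqrt(1736)) = 41, since 41^2 = 1681 <= 1736 < 1764 = 42^2.
Iterate m_{i+1} = d_i*a_i - m_i, d_{i+1} = (1736 - m_{i+1}^2)/d_i, a_{i+1} = floor((a_0 + m_{i+1})/d_{i+1}):
  m_1 = 1*41 - 0 = 41, d_1 = (1736 - 41^2)/1 = 55/1 = 55, a_1 = floor((41 + 41)/55) = 1.
  m_2 = 55*1 - 41 = 14, d_2 = (1736 - 14^2)/55 = 1540/55 = 28, a_2 = floor((41 + 14)/28) = 1.
  m_3 = 28*1 - 14 = 14, d_3 = (1736 - 14^2)/28 = 1540/28 = 55, a_3 = floor((41 + 14)/55) = 1.
  m_4 = 55*1 - 14 = 41, d_4 = (1736 - 41^2)/55 = 55/55 = 1, a_4 = floor((41 + 41)/1) = 82.
  m_5 = 1*82 - 41 = 41, d_5 = (1736 - 41^2)/1 = 55/1 = 55: (m_5, d_5) = (m_1, d_1) = (41, 55), so from here the quotients repeat a_1, ..., a_4; the period length is 4.
So sqrt(1736) = [41; (1, 1, 1, 82)] with period length k = 4.
k is even, so the fundamental solution of x^2 - 1736y^2 = 1 is (p_{k-1}, q_{k-1}) = (p_3, q_3); compute convergents through index 3.
Convergents (p_i = a_i*p_{i-1} + p_{i-2}, q_i = a_i*q_{i-1} + q_{i-2} with p_{-2}=0, p_{-1}=1, q_{-2}=1, q_{-1}=0):
  i=0: a_0=41, p_0 = 41*1 + 0 = 41, q_0 = 41*0 + 1 = 1.
  i=1: a_1=1, p_1 = 1*41 + 1 = 42, q_1 = 1*1 + 0 = 1.
  i=2: a_2=1, p_2 = 1*42 + 41 = 83, q_2 = 1*1 + 1 = 2.
  i=3: a_3=1, p_3 = 1*83 + 42 = 125, q_3 = 1*2 + 1 = 3.
Check: 125^2 - 1736*3^2 = 15625 - 15624 = 1, so (x, y) = (125, 3) solves the equation, and by the theorem it is the least positive solution.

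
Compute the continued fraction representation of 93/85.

[1; 10, 1, 1, 1, 2]

Run the Euclidean algorithm on 93 and 85; the successive quotients are the partial quotients a_0, a_1, ... (each step inverts the fractional part left over by the previous one):
  93 = 1*85 + 8, so a_0 = 1.
  85 = 10*8 + 5, so a_1 = 10.
  8 = 1*5 + 3, so a_2 = 1.
  5 = 1*3 + 2, so a_3 = 1.
  3 = 1*2 + 1, so a_4 = 1.
  2 = 2*1 + 0, so a_5 = 2.
The remainder reaches 0 after 6 divisions, so the expansion has 6 partial quotients, read off in order.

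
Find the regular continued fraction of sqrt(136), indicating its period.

[11; (1, 1, 1, 22)]

Write x_i = (sqrt(136) + m_i)/d_i with (m_0, d_0) = (0, 1). a_0 = floor(sqrt(136)) = 11, since 11^2 = 121 <= 136 < 144 = 12^2.
Iterate m_{i+1} = d_i*a_i - m_i, d_{i+1} = (136 - m_{i+1}^2)/d_i, a_{i+1} = floor((a_0 + m_{i+1})/d_{i+1}):
  m_1 = 1*11 - 0 = 11, d_1 = (136 - 11^2)/1 = 15/1 = 15, a_1 = floor((11 + 11)/15) = 1.
  m_2 = 15*1 - 11 = 4, d_2 = (136 - 4^2)/15 = 120/15 = 8, a_2 = floor((11 + 4)/8) = 1.
  m_3 = 8*1 - 4 = 4, d_3 = (136 - 4^2)/8 = 120/8 = 15, a_3 = floor((11 + 4)/15) = 1.
  m_4 = 15*1 - 4 = 11, d_4 = (136 - 11^2)/15 = 15/15 = 1, a_4 = floor((11 + 11)/1) = 22.
  m_5 = 1*22 - 11 = 11, d_5 = (136 - 11^2)/1 = 15/1 = 15: (m_5, d_5) = (m_1, d_1) = (11, 15), so from here the quotients repeat a_1, ..., a_4; the period length is 4.
Hence the expansion of sqrt(136) is a_0 = 11 followed by the repeating block 1, 1, 1, 22 (period 4).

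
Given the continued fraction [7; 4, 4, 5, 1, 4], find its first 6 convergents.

7/1, 29/4, 123/17, 644/89, 767/106, 3712/513

Using the convergent recurrence p_i = a_i*p_{i-1} + p_{i-2}, q_i = a_i*q_{i-1} + q_{i-2} with p_{-2}=0, p_{-1}=1, q_{-2}=1, q_{-1}=0:
  i=0: a_0=7, p_0 = 7*1 + 0 = 7, q_0 = 7*0 + 1 = 1.
  i=1: a_1=4, p_1 = 4*7 + 1 = 29, q_1 = 4*1 + 0 = 4.
  i=2: a_2=4, p_2 = 4*29 + 7 = 123, q_2 = 4*4 + 1 = 17.
  i=3: a_3=5, p_3 = 5*123 + 29 = 644, q_3 = 5*17 + 4 = 89.
  i=4: a_4=1, p_4 = 1*644 + 123 = 767, q_4 = 1*89 + 17 = 106.
  i=5: a_5=4, p_5 = 4*767 + 644 = 3712, q_5 = 4*106 + 89 = 513.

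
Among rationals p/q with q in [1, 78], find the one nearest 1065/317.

Expand x = 1065/317 as a continued fraction with the Euclidean algorithm:
  1065 = 3*317 + 114, so a_0 = 3.
  317 = 2*114 + 89, so a_1 = 2.
  114 = 1*89 + 25, so a_2 = 1.
  89 = 3*25 + 14, so a_3 = 3.
  25 = 1*14 + 11, so a_4 = 1.
  14 = 1*11 + 3, so a_5 = 1.
  11 = 3*3 + 2, so a_6 = 3.
  3 = 1*2 + 1, so a_7 = 1.
  2 = 2*1 + 0, so a_8 = 2.
so x = [3; 2, 1, 3, 1, 1, 3, 1, 2].
Convergents (p_i = a_i*p_{i-1} + p_{i-2}, q_i = a_i*q_{i-1} + q_{i-2} with p_{-2}=0, p_{-1}=1, q_{-2}=1, q_{-1}=0), until the denominator exceeds 78:
  i=0: a_0=3, p_0 = 3*1 + 0 = 3, q_0 = 3*0 + 1 = 1.
  i=1: a_1=2, p_1 = 2*3 + 1 = 7, q_1 = 2*1 + 0 = 2.
  i=2: a_2=1, p_2 = 1*7 + 3 = 10, q_2 = 1*2 + 1 = 3.
  i=3: a_3=3, p_3 = 3*10 + 7 = 37, q_3 = 3*3 + 2 = 11.
  i=4: a_4=1, p_4 = 1*37 + 10 = 47, q_4 = 1*11 + 3 = 14.
  i=5: a_5=1, p_5 = 1*47 + 37 = 84, q_5 = 1*14 + 11 = 25.
  i=6: a_6=3, p_6 = 3*84 + 47 = 299, q_6 = 3*25 + 14 = 89.
q_6 = 89 > 78, so the last convergent with denominator <= 78 is p_5/q_5 = 84/25.
The closest fraction with denominator <= 78 is either p_5/q_5 or the intermediate fraction (k*p_5 + p_4)/(k*q_5 + q_4) with the largest k >= 1 whose denominator stays <= 78; these approach x as k grows, and every other convergent or intermediate fraction in range is farther away.
Largest k: floor((78 - q_4)/q_5) = floor((78 - 14)/25) = 2.
That gives (2*84 + 47)/(2*25 + 14) = 215/64.
Compare the errors: |x - 84/25| = |1065*25 - 84*317|/(317*25) = 3/7925, and |x - 215/64| = |1065*64 - 215*317|/(317*64) = 5/20288.
Cross-multiplying, 5*7925 = 39625 < 60864 = 3*20288, so 5/20288 is smaller: the intermediate fraction 215/64 is closer to x than 84/25.

215/64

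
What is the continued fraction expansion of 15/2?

Run the Euclidean algorithm on 15 and 2; the successive quotients are the partial quotients a_0, a_1, ... (each step inverts the fractional part left over by the previous one):
  15 = 7*2 + 1, so a_0 = 7.
  2 = 2*1 + 0, so a_1 = 2.
The remainder reaches 0 after 2 divisions, so the expansion has 2 partial quotients, read off in order.

[7; 2]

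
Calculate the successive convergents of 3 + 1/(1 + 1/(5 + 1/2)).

Using the convergent recurrence p_i = a_i*p_{i-1} + p_{i-2}, q_i = a_i*q_{i-1} + q_{i-2} with p_{-2}=0, p_{-1}=1, q_{-2}=1, q_{-1}=0:
  i=0: a_0=3, p_0 = 3*1 + 0 = 3, q_0 = 3*0 + 1 = 1.
  i=1: a_1=1, p_1 = 1*3 + 1 = 4, q_1 = 1*1 + 0 = 1.
  i=2: a_2=5, p_2 = 5*4 + 3 = 23, q_2 = 5*1 + 1 = 6.
  i=3: a_3=2, p_3 = 2*23 + 4 = 50, q_3 = 2*6 + 1 = 13.

3/1, 4/1, 23/6, 50/13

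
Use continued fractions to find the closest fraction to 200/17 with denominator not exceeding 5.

47/4

Expand x = 200/17 as a continued fraction with the Euclidean algorithm:
  200 = 11*17 + 13, so a_0 = 11.
  17 = 1*13 + 4, so a_1 = 1.
  13 = 3*4 + 1, so a_2 = 3.
  4 = 4*1 + 0, so a_3 = 4.
so x = [11; 1, 3, 4].
Convergents (p_i = a_i*p_{i-1} + p_{i-2}, q_i = a_i*q_{i-1} + q_{i-2} with p_{-2}=0, p_{-1}=1, q_{-2}=1, q_{-1}=0), until the denominator exceeds 5:
  i=0: a_0=11, p_0 = 11*1 + 0 = 11, q_0 = 11*0 + 1 = 1.
  i=1: a_1=1, p_1 = 1*11 + 1 = 12, q_1 = 1*1 + 0 = 1.
  i=2: a_2=3, p_2 = 3*12 + 11 = 47, q_2 = 3*1 + 1 = 4.
  i=3: a_3=4, p_3 = 4*47 + 12 = 200, q_3 = 4*4 + 1 = 17.
q_3 = 17 > 5, so the last convergent with denominator <= 5 is p_2/q_2 = 47/4.
The closest fraction with denominator <= 5 is either p_2/q_2 or the intermediate fraction (k*p_2 + p_1)/(k*q_2 + q_1) with the largest k >= 1 whose denominator stays <= 5; these approach x as k grows, and every other convergent or intermediate fraction in range is farther away.
Largest k: floor((5 - q_1)/q_2) = floor((5 - 1)/4) = 1.
That gives (1*47 + 12)/(1*4 + 1) = 59/5.
Compare the errors: |x - 47/4| = |200*4 - 47*17|/(17*4) = 1/68, and |x - 59/5| = |200*5 - 59*17|/(17*5) = 3/85.
Cross-multiplying, 1*85 = 85 < 204 = 3*68, so 1/68 is smaller: the convergent 47/4 is closer to x than 59/5.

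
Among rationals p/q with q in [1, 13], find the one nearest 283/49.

52/9

Expand x = 283/49 as a continued fraction with the Euclidean algorithm:
  283 = 5*49 + 38, so a_0 = 5.
  49 = 1*38 + 11, so a_1 = 1.
  38 = 3*11 + 5, so a_2 = 3.
  11 = 2*5 + 1, so a_3 = 2.
  5 = 5*1 + 0, so a_4 = 5.
so x = [5; 1, 3, 2, 5].
Convergents (p_i = a_i*p_{i-1} + p_{i-2}, q_i = a_i*q_{i-1} + q_{i-2} with p_{-2}=0, p_{-1}=1, q_{-2}=1, q_{-1}=0), until the denominator exceeds 13:
  i=0: a_0=5, p_0 = 5*1 + 0 = 5, q_0 = 5*0 + 1 = 1.
  i=1: a_1=1, p_1 = 1*5 + 1 = 6, q_1 = 1*1 + 0 = 1.
  i=2: a_2=3, p_2 = 3*6 + 5 = 23, q_2 = 3*1 + 1 = 4.
  i=3: a_3=2, p_3 = 2*23 + 6 = 52, q_3 = 2*4 + 1 = 9.
  i=4: a_4=5, p_4 = 5*52 + 23 = 283, q_4 = 5*9 + 4 = 49.
q_4 = 49 > 13, so the last convergent with denominator <= 13 is p_3/q_3 = 52/9.
The closest fraction with denominator <= 13 is either p_3/q_3 or the intermediate fraction (k*p_3 + p_2)/(k*q_3 + q_2) with the largest k >= 1 whose denominator stays <= 13; these approach x as k grows, and every other convergent or intermediate fraction in range is farther away.
Largest k: floor((13 - q_2)/q_3) = floor((13 - 4)/9) = 1.
That gives (1*52 + 23)/(1*9 + 4) = 75/13.
Compare the errors: |x - 52/9| = |283*9 - 52*49|/(49*9) = 1/441, and |x - 75/13| = |283*13 - 75*49|/(49*13) = 4/637.
Cross-multiplying, 1*637 = 637 < 1764 = 4*441, so 1/441 is smaller: the convergent 52/9 is closer to x than 75/13.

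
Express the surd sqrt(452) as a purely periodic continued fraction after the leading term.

[21; (3, 1, 5, 3, 10, 3, 5, 1, 3, 42)]

Write x_i = (sqrt(452) + m_i)/d_i with (m_0, d_0) = (0, 1). a_0 = floor(sqrt(452)) = 21, since 21^2 = 441 <= 452 < 484 = 22^2.
Iterate m_{i+1} = d_i*a_i - m_i, d_{i+1} = (452 - m_{i+1}^2)/d_i, a_{i+1} = floor((a_0 + m_{i+1})/d_{i+1}):
  m_1 = 1*21 - 0 = 21, d_1 = (452 - 21^2)/1 = 11/1 = 11, a_1 = floor((21 + 21)/11) = 3.
  m_2 = 11*3 - 21 = 12, d_2 = (452 - 12^2)/11 = 308/11 = 28, a_2 = floor((21 + 12)/28) = 1.
  m_3 = 28*1 - 12 = 16, d_3 = (452 - 16^2)/28 = 196/28 = 7, a_3 = floor((21 + 16)/7) = 5.
  m_4 = 7*5 - 16 = 19, d_4 = (452 - 19^2)/7 = 91/7 = 13, a_4 = floor((21 + 19)/13) = 3.
  m_5 = 13*3 - 19 = 20, d_5 = (452 - 20^2)/13 = 52/13 = 4, a_5 = floor((21 + 20)/4) = 10.
  m_6 = 4*10 - 20 = 20, d_6 = (452 - 20^2)/4 = 52/4 = 13, a_6 = floor((21 + 20)/13) = 3.
  m_7 = 13*3 - 20 = 19, d_7 = (452 - 19^2)/13 = 91/13 = 7, a_7 = floor((21 + 19)/7) = 5.
  m_8 = 7*5 - 19 = 16, d_8 = (452 - 16^2)/7 = 196/7 = 28, a_8 = floor((21 + 16)/28) = 1.
  m_9 = 28*1 - 16 = 12, d_9 = (452 - 12^2)/28 = 308/28 = 11, a_9 = floor((21 + 12)/11) = 3.
  m_10 = 11*3 - 12 = 21, d_10 = (452 - 21^2)/11 = 11/11 = 1, a_10 = floor((21 + 21)/1) = 42.
  m_11 = 1*42 - 21 = 21, d_11 = (452 - 21^2)/1 = 11/1 = 11: (m_11, d_11) = (m_1, d_1) = (21, 11), so from here the quotients repeat a_1, ..., a_10; the period length is 10.
Hence the expansion of sqrt(452) is a_0 = 21 followed by the repeating block 3, 1, 5, 3, 10, 3, 5, 1, 3, 42 (period 10).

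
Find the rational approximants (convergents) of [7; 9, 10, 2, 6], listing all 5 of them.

7/1, 64/9, 647/91, 1358/191, 8795/1237

Using the convergent recurrence p_i = a_i*p_{i-1} + p_{i-2}, q_i = a_i*q_{i-1} + q_{i-2} with p_{-2}=0, p_{-1}=1, q_{-2}=1, q_{-1}=0:
  i=0: a_0=7, p_0 = 7*1 + 0 = 7, q_0 = 7*0 + 1 = 1.
  i=1: a_1=9, p_1 = 9*7 + 1 = 64, q_1 = 9*1 + 0 = 9.
  i=2: a_2=10, p_2 = 10*64 + 7 = 647, q_2 = 10*9 + 1 = 91.
  i=3: a_3=2, p_3 = 2*647 + 64 = 1358, q_3 = 2*91 + 9 = 191.
  i=4: a_4=6, p_4 = 6*1358 + 647 = 8795, q_4 = 6*191 + 91 = 1237.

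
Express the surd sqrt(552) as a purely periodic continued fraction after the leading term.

[23; (2, 46)]

Write x_i = (sqrt(552) + m_i)/d_i with (m_0, d_0) = (0, 1). a_0 = floor(sqrt(552)) = 23, since 23^2 = 529 <= 552 < 576 = 24^2.
Iterate m_{i+1} = d_i*a_i - m_i, d_{i+1} = (552 - m_{i+1}^2)/d_i, a_{i+1} = floor((a_0 + m_{i+1})/d_{i+1}):
  m_1 = 1*23 - 0 = 23, d_1 = (552 - 23^2)/1 = 23/1 = 23, a_1 = floor((23 + 23)/23) = 2.
  m_2 = 23*2 - 23 = 23, d_2 = (552 - 23^2)/23 = 23/23 = 1, a_2 = floor((23 + 23)/1) = 46.
  m_3 = 1*46 - 23 = 23, d_3 = (552 - 23^2)/1 = 23/1 = 23: (m_3, d_3) = (m_1, d_1) = (23, 23), so from here the quotients repeat a_1, a_2; the period length is 2.
Hence the expansion of sqrt(552) is a_0 = 23 followed by the repeating block 2, 46 (period 2).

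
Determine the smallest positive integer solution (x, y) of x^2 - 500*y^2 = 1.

(x, y) = (930249, 41602)

First expand sqrt(500) as a continued fraction. With x_i = (sqrt(500) + m_i)/d_i and (m_0, d_0) = (0, 1): a_0 = floor(sqrt(500)) = 22, since 22^2 = 484 <= 500 < 529 = 23^2.
Iterate m_{i+1} = d_i*a_i - m_i, d_{i+1} = (500 - m_{i+1}^2)/d_i, a_{i+1} = floor((a_0 + m_{i+1})/d_{i+1}):
  m_1 = 1*22 - 0 = 22, d_1 = (500 - 22^2)/1 = 16/1 = 16, a_1 = floor((22 + 22)/16) = 2.
  m_2 = 16*2 - 22 = 10, d_2 = (500 - 10^2)/16 = 400/16 = 25, a_2 = floor((22 + 10)/25) = 1.
  m_3 = 25*1 - 10 = 15, d_3 = (500 - 15^2)/25 = 275/25 = 11, a_3 = floor((22 + 15)/11) = 3.
  m_4 = 11*3 - 15 = 18, d_4 = (500 - 18^2)/11 = 176/11 = 16, a_4 = floor((22 + 18)/16) = 2.
  m_5 = 16*2 - 18 = 14, d_5 = (500 - 14^2)/16 = 304/16 = 19, a_5 = floor((22 + 14)/19) = 1.
  m_6 = 19*1 - 14 = 5, d_6 = (500 - 5^2)/19 = 475/19 = 25, a_6 = floor((22 + 5)/25) = 1.
  m_7 = 25*1 - 5 = 20, d_7 = (500 - 20^2)/25 = 100/25 = 4, a_7 = floor((22 + 20)/4) = 10.
  m_8 = 4*10 - 20 = 20, d_8 = (500 - 20^2)/4 = 100/4 = 25, a_8 = floor((22 + 20)/25) = 1.
  m_9 = 25*1 - 20 = 5, d_9 = (500 - 5^2)/25 = 475/25 = 19, a_9 = floor((22 + 5)/19) = 1.
  m_10 = 19*1 - 5 = 14, d_10 = (500 - 14^2)/19 = 304/19 = 16, a_10 = floor((22 + 14)/16) = 2.
  m_11 = 16*2 - 14 = 18, d_11 = (500 - 18^2)/16 = 176/16 = 11, a_11 = floor((22 + 18)/11) = 3.
  m_12 = 11*3 - 18 = 15, d_12 = (500 - 15^2)/11 = 275/11 = 25, a_12 = floor((22 + 15)/25) = 1.
  m_13 = 25*1 - 15 = 10, d_13 = (500 - 10^2)/25 = 400/25 = 16, a_13 = floor((22 + 10)/16) = 2.
  m_14 = 16*2 - 10 = 22, d_14 = (500 - 22^2)/16 = 16/16 = 1, a_14 = floor((22 + 22)/1) = 44.
  m_15 = 1*44 - 22 = 22, d_15 = (500 - 22^2)/1 = 16/1 = 16: (m_15, d_15) = (m_1, d_1) = (22, 16), so from here the quotients repeat a_1, ..., a_14; the period length is 14.
So sqrt(500) = [22; (2, 1, 3, 2, 1, 1, 10, 1, 1, 2, 3, 1, 2, 44)] with period length k = 14.
k is even, so the fundamental solution of x^2 - 500y^2 = 1 is (p_{k-1}, q_{k-1}) = (p_13, q_13); compute convergents through index 13.
Convergents (p_i = a_i*p_{i-1} + p_{i-2}, q_i = a_i*q_{i-1} + q_{i-2} with p_{-2}=0, p_{-1}=1, q_{-2}=1, q_{-1}=0):
  i=0: a_0=22, p_0 = 22*1 + 0 = 22, q_0 = 22*0 + 1 = 1.
  i=1: a_1=2, p_1 = 2*22 + 1 = 45, q_1 = 2*1 + 0 = 2.
  i=2: a_2=1, p_2 = 1*45 + 22 = 67, q_2 = 1*2 + 1 = 3.
  i=3: a_3=3, p_3 = 3*67 + 45 = 246, q_3 = 3*3 + 2 = 11.
  i=4: a_4=2, p_4 = 2*246 + 67 = 559, q_4 = 2*11 + 3 = 25.
  i=5: a_5=1, p_5 = 1*559 + 246 = 805, q_5 = 1*25 + 11 = 36.
  i=6: a_6=1, p_6 = 1*805 + 559 = 1364, q_6 = 1*36 + 25 = 61.
  i=7: a_7=10, p_7 = 10*1364 + 805 = 14445, q_7 = 10*61 + 36 = 646.
  i=8: a_8=1, p_8 = 1*14445 + 1364 = 15809, q_8 = 1*646 + 61 = 707.
  i=9: a_9=1, p_9 = 1*15809 + 14445 = 30254, q_9 = 1*707 + 646 = 1353.
  i=10: a_10=2, p_10 = 2*30254 + 15809 = 76317, q_10 = 2*1353 + 707 = 3413.
  i=11: a_11=3, p_11 = 3*76317 + 30254 = 259205, q_11 = 3*3413 + 1353 = 11592.
  i=12: a_12=1, p_12 = 1*259205 + 76317 = 335522, q_12 = 1*11592 + 3413 = 15005.
  i=13: a_13=2, p_13 = 2*335522 + 259205 = 930249, q_13 = 2*15005 + 11592 = 41602.
Check: 930249^2 - 500*41602^2 = 865363202001 - 865363202000 = 1, so (x, y) = (930249, 41602) solves the equation, and by the theorem it is the least positive solution.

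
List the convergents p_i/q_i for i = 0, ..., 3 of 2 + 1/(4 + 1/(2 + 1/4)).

Using the convergent recurrence p_i = a_i*p_{i-1} + p_{i-2}, q_i = a_i*q_{i-1} + q_{i-2} with p_{-2}=0, p_{-1}=1, q_{-2}=1, q_{-1}=0:
  i=0: a_0=2, p_0 = 2*1 + 0 = 2, q_0 = 2*0 + 1 = 1.
  i=1: a_1=4, p_1 = 4*2 + 1 = 9, q_1 = 4*1 + 0 = 4.
  i=2: a_2=2, p_2 = 2*9 + 2 = 20, q_2 = 2*4 + 1 = 9.
  i=3: a_3=4, p_3 = 4*20 + 9 = 89, q_3 = 4*9 + 4 = 40.

2/1, 9/4, 20/9, 89/40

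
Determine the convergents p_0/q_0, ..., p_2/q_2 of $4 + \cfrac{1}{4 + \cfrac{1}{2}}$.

Using the convergent recurrence p_i = a_i*p_{i-1} + p_{i-2}, q_i = a_i*q_{i-1} + q_{i-2} with p_{-2}=0, p_{-1}=1, q_{-2}=1, q_{-1}=0:
  i=0: a_0=4, p_0 = 4*1 + 0 = 4, q_0 = 4*0 + 1 = 1.
  i=1: a_1=4, p_1 = 4*4 + 1 = 17, q_1 = 4*1 + 0 = 4.
  i=2: a_2=2, p_2 = 2*17 + 4 = 38, q_2 = 2*4 + 1 = 9.

4/1, 17/4, 38/9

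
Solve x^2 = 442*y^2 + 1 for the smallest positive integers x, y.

First expand sqrt(442) as a continued fraction. With x_i = (sqrt(442) + m_i)/d_i and (m_0, d_0) = (0, 1): a_0 = floor(sqrt(442)) = 21, since 21^2 = 441 <= 442 < 484 = 22^2.
Iterate m_{i+1} = d_i*a_i - m_i, d_{i+1} = (442 - m_{i+1}^2)/d_i, a_{i+1} = floor((a_0 + m_{i+1})/d_{i+1}):
  m_1 = 1*21 - 0 = 21, d_1 = (442 - 21^2)/1 = 1/1 = 1, a_1 = floor((21 + 21)/1) = 42.
  m_2 = 1*42 - 21 = 21, d_2 = (442 - 21^2)/1 = 1/1 = 1: (m_2, d_2) = (m_1, d_1) = (21, 1), so from here the quotient a_1 repeats; the period length is 1.
So sqrt(442) = [21; (42)] with period length k = 1.
k is odd, so (p_{k-1}, q_{k-1}) only solves x^2 - 442y^2 = -1 and the fundamental solution of x^2 - 442y^2 = 1 is (p_{2k-1}, q_{2k-1}) = (p_1, q_1); compute convergents through index 1, running through the period twice.
Convergents (p_i = a_i*p_{i-1} + p_{i-2}, q_i = a_i*q_{i-1} + q_{i-2} with p_{-2}=0, p_{-1}=1, q_{-2}=1, q_{-1}=0):
  i=0: a_0=21, p_0 = 21*1 + 0 = 21, q_0 = 21*0 + 1 = 1.
  i=1: a_1=42, p_1 = 42*21 + 1 = 883, q_1 = 42*1 + 0 = 42.
Indeed p_0^2 - 442*q_0^2 = 441 - 442 = -1, not +1.
Check: 883^2 - 442*42^2 = 779689 - 779688 = 1, so (x, y) = (883, 42) solves the equation, and by the theorem it is the least positive solution.

(x, y) = (883, 42)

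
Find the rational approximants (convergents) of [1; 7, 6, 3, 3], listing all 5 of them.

Using the convergent recurrence p_i = a_i*p_{i-1} + p_{i-2}, q_i = a_i*q_{i-1} + q_{i-2} with p_{-2}=0, p_{-1}=1, q_{-2}=1, q_{-1}=0:
  i=0: a_0=1, p_0 = 1*1 + 0 = 1, q_0 = 1*0 + 1 = 1.
  i=1: a_1=7, p_1 = 7*1 + 1 = 8, q_1 = 7*1 + 0 = 7.
  i=2: a_2=6, p_2 = 6*8 + 1 = 49, q_2 = 6*7 + 1 = 43.
  i=3: a_3=3, p_3 = 3*49 + 8 = 155, q_3 = 3*43 + 7 = 136.
  i=4: a_4=3, p_4 = 3*155 + 49 = 514, q_4 = 3*136 + 43 = 451.

1/1, 8/7, 49/43, 155/136, 514/451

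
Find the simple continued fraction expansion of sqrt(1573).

[39; (1, 1, 1, 19, 6, 19, 1, 1, 1, 78)]

Write x_i = (sqrt(1573) + m_i)/d_i with (m_0, d_0) = (0, 1). a_0 = floor(sqrt(1573)) = 39, since 39^2 = 1521 <= 1573 < 1600 = 40^2.
Iterate m_{i+1} = d_i*a_i - m_i, d_{i+1} = (1573 - m_{i+1}^2)/d_i, a_{i+1} = floor((a_0 + m_{i+1})/d_{i+1}):
  m_1 = 1*39 - 0 = 39, d_1 = (1573 - 39^2)/1 = 52/1 = 52, a_1 = floor((39 + 39)/52) = 1.
  m_2 = 52*1 - 39 = 13, d_2 = (1573 - 13^2)/52 = 1404/52 = 27, a_2 = floor((39 + 13)/27) = 1.
  m_3 = 27*1 - 13 = 14, d_3 = (1573 - 14^2)/27 = 1377/27 = 51, a_3 = floor((39 + 14)/51) = 1.
  m_4 = 51*1 - 14 = 37, d_4 = (1573 - 37^2)/51 = 204/51 = 4, a_4 = floor((39 + 37)/4) = 19.
  m_5 = 4*19 - 37 = 39, d_5 = (1573 - 39^2)/4 = 52/4 = 13, a_5 = floor((39 + 39)/13) = 6.
  m_6 = 13*6 - 39 = 39, d_6 = (1573 - 39^2)/13 = 52/13 = 4, a_6 = floor((39 + 39)/4) = 19.
  m_7 = 4*19 - 39 = 37, d_7 = (1573 - 37^2)/4 = 204/4 = 51, a_7 = floor((39 + 37)/51) = 1.
  m_8 = 51*1 - 37 = 14, d_8 = (1573 - 14^2)/51 = 1377/51 = 27, a_8 = floor((39 + 14)/27) = 1.
  m_9 = 27*1 - 14 = 13, d_9 = (1573 - 13^2)/27 = 1404/27 = 52, a_9 = floor((39 + 13)/52) = 1.
  m_10 = 52*1 - 13 = 39, d_10 = (1573 - 39^2)/52 = 52/52 = 1, a_10 = floor((39 + 39)/1) = 78.
  m_11 = 1*78 - 39 = 39, d_11 = (1573 - 39^2)/1 = 52/1 = 52: (m_11, d_11) = (m_1, d_1) = (39, 52), so from here the quotients repeat a_1, ..., a_10; the period length is 10.
Hence the expansion of sqrt(1573) is a_0 = 39 followed by the repeating block 1, 1, 1, 19, 6, 19, 1, 1, 1, 78 (period 10).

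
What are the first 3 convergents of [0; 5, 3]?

0/1, 1/5, 3/16

Using the convergent recurrence p_i = a_i*p_{i-1} + p_{i-2}, q_i = a_i*q_{i-1} + q_{i-2} with p_{-2}=0, p_{-1}=1, q_{-2}=1, q_{-1}=0:
  i=0: a_0=0, p_0 = 0*1 + 0 = 0, q_0 = 0*0 + 1 = 1.
  i=1: a_1=5, p_1 = 5*0 + 1 = 1, q_1 = 5*1 + 0 = 5.
  i=2: a_2=3, p_2 = 3*1 + 0 = 3, q_2 = 3*5 + 1 = 16.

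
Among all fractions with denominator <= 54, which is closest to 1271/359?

131/37

Expand x = 1271/359 as a continued fraction with the Euclidean algorithm:
  1271 = 3*359 + 194, so a_0 = 3.
  359 = 1*194 + 165, so a_1 = 1.
  194 = 1*165 + 29, so a_2 = 1.
  165 = 5*29 + 20, so a_3 = 5.
  29 = 1*20 + 9, so a_4 = 1.
  20 = 2*9 + 2, so a_5 = 2.
  9 = 4*2 + 1, so a_6 = 4.
  2 = 2*1 + 0, so a_7 = 2.
so x = [3; 1, 1, 5, 1, 2, 4, 2].
Convergents (p_i = a_i*p_{i-1} + p_{i-2}, q_i = a_i*q_{i-1} + q_{i-2} with p_{-2}=0, p_{-1}=1, q_{-2}=1, q_{-1}=0), until the denominator exceeds 54:
  i=0: a_0=3, p_0 = 3*1 + 0 = 3, q_0 = 3*0 + 1 = 1.
  i=1: a_1=1, p_1 = 1*3 + 1 = 4, q_1 = 1*1 + 0 = 1.
  i=2: a_2=1, p_2 = 1*4 + 3 = 7, q_2 = 1*1 + 1 = 2.
  i=3: a_3=5, p_3 = 5*7 + 4 = 39, q_3 = 5*2 + 1 = 11.
  i=4: a_4=1, p_4 = 1*39 + 7 = 46, q_4 = 1*11 + 2 = 13.
  i=5: a_5=2, p_5 = 2*46 + 39 = 131, q_5 = 2*13 + 11 = 37.
  i=6: a_6=4, p_6 = 4*131 + 46 = 570, q_6 = 4*37 + 13 = 161.
q_6 = 161 > 54, so the last convergent with denominator <= 54 is p_5/q_5 = 131/37.
The closest fraction with denominator <= 54 is either p_5/q_5 or the intermediate fraction (k*p_5 + p_4)/(k*q_5 + q_4) with the largest k >= 1 whose denominator stays <= 54; these approach x as k grows, and every other convergent or intermediate fraction in range is farther away.
Largest k: floor((54 - q_4)/q_5) = floor((54 - 13)/37) = 1.
That gives (1*131 + 46)/(1*37 + 13) = 177/50.
Compare the errors: |x - 131/37| = |1271*37 - 131*359|/(359*37) = 2/13283, and |x - 177/50| = |1271*50 - 177*359|/(359*50) = 7/17950.
Cross-multiplying, 2*17950 = 35900 < 92981 = 7*13283, so 2/13283 is smaller: the convergent 131/37 is closer to x than 177/50.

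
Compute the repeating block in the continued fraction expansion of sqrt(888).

Write x_i = (sqrt(888) + m_i)/d_i with (m_0, d_0) = (0, 1). a_0 = floor(sqrt(888)) = 29, since 29^2 = 841 <= 888 < 900 = 30^2.
Iterate m_{i+1} = d_i*a_i - m_i, d_{i+1} = (888 - m_{i+1}^2)/d_i, a_{i+1} = floor((a_0 + m_{i+1})/d_{i+1}):
  m_1 = 1*29 - 0 = 29, d_1 = (888 - 29^2)/1 = 47/1 = 47, a_1 = floor((29 + 29)/47) = 1.
  m_2 = 47*1 - 29 = 18, d_2 = (888 - 18^2)/47 = 564/47 = 12, a_2 = floor((29 + 18)/12) = 3.
  m_3 = 12*3 - 18 = 18, d_3 = (888 - 18^2)/12 = 564/12 = 47, a_3 = floor((29 + 18)/47) = 1.
  m_4 = 47*1 - 18 = 29, d_4 = (888 - 29^2)/47 = 47/47 = 1, a_4 = floor((29 + 29)/1) = 58.
  m_5 = 1*58 - 29 = 29, d_5 = (888 - 29^2)/1 = 47/1 = 47: (m_5, d_5) = (m_1, d_1) = (29, 47), so from here the quotients repeat a_1, ..., a_4; the period length is 4.
Hence the expansion of sqrt(888) is a_0 = 29 followed by the repeating block 1, 3, 1, 58 (period 4).

[29; (1, 3, 1, 58)]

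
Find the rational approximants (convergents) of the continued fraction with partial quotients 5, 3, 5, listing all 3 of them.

5/1, 16/3, 85/16

Using the convergent recurrence p_i = a_i*p_{i-1} + p_{i-2}, q_i = a_i*q_{i-1} + q_{i-2} with p_{-2}=0, p_{-1}=1, q_{-2}=1, q_{-1}=0:
  i=0: a_0=5, p_0 = 5*1 + 0 = 5, q_0 = 5*0 + 1 = 1.
  i=1: a_1=3, p_1 = 3*5 + 1 = 16, q_1 = 3*1 + 0 = 3.
  i=2: a_2=5, p_2 = 5*16 + 5 = 85, q_2 = 5*3 + 1 = 16.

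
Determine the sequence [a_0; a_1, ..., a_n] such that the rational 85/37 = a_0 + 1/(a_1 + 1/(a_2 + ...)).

[2; 3, 2, 1, 3]

Run the Euclidean algorithm on 85 and 37; the successive quotients are the partial quotients a_0, a_1, ... (each step inverts the fractional part left over by the previous one):
  85 = 2*37 + 11, so a_0 = 2.
  37 = 3*11 + 4, so a_1 = 3.
  11 = 2*4 + 3, so a_2 = 2.
  4 = 1*3 + 1, so a_3 = 1.
  3 = 3*1 + 0, so a_4 = 3.
The remainder reaches 0 after 5 divisions, so the expansion has 5 partial quotients, read off in order.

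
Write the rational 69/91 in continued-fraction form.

Run the Euclidean algorithm on 69 and 91; the successive quotients are the partial quotients a_0, a_1, ... (each step inverts the fractional part left over by the previous one):
  69 = 0*91 + 69, so a_0 = 0.
  91 = 1*69 + 22, so a_1 = 1.
  69 = 3*22 + 3, so a_2 = 3.
  22 = 7*3 + 1, so a_3 = 7.
  3 = 3*1 + 0, so a_4 = 3.
The remainder reaches 0 after 5 divisions, so the expansion has 5 partial quotients, read off in order.

[0; 1, 3, 7, 3]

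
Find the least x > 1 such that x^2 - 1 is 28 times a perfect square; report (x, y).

First expand sqrt(28) as a continued fraction. With x_i = (sqrt(28) + m_i)/d_i and (m_0, d_0) = (0, 1): a_0 = floor(sqrt(28)) = 5, since 5^2 = 25 <= 28 < 36 = 6^2.
Iterate m_{i+1} = d_i*a_i - m_i, d_{i+1} = (28 - m_{i+1}^2)/d_i, a_{i+1} = floor((a_0 + m_{i+1})/d_{i+1}):
  m_1 = 1*5 - 0 = 5, d_1 = (28 - 5^2)/1 = 3/1 = 3, a_1 = floor((5 + 5)/3) = 3.
  m_2 = 3*3 - 5 = 4, d_2 = (28 - 4^2)/3 = 12/3 = 4, a_2 = floor((5 + 4)/4) = 2.
  m_3 = 4*2 - 4 = 4, d_3 = (28 - 4^2)/4 = 12/4 = 3, a_3 = floor((5 + 4)/3) = 3.
  m_4 = 3*3 - 4 = 5, d_4 = (28 - 5^2)/3 = 3/3 = 1, a_4 = floor((5 + 5)/1) = 10.
  m_5 = 1*10 - 5 = 5, d_5 = (28 - 5^2)/1 = 3/1 = 3: (m_5, d_5) = (m_1, d_1) = (5, 3), so from here the quotients repeat a_1, ..., a_4; the period length is 4.
So sqrt(28) = [5; (3, 2, 3, 10)] with period length k = 4.
k is even, so the fundamental solution of x^2 - 28y^2 = 1 is (p_{k-1}, q_{k-1}) = (p_3, q_3); compute convergents through index 3.
Convergents (p_i = a_i*p_{i-1} + p_{i-2}, q_i = a_i*q_{i-1} + q_{i-2} with p_{-2}=0, p_{-1}=1, q_{-2}=1, q_{-1}=0):
  i=0: a_0=5, p_0 = 5*1 + 0 = 5, q_0 = 5*0 + 1 = 1.
  i=1: a_1=3, p_1 = 3*5 + 1 = 16, q_1 = 3*1 + 0 = 3.
  i=2: a_2=2, p_2 = 2*16 + 5 = 37, q_2 = 2*3 + 1 = 7.
  i=3: a_3=3, p_3 = 3*37 + 16 = 127, q_3 = 3*7 + 3 = 24.
Check: 127^2 - 28*24^2 = 16129 - 16128 = 1, so (x, y) = (127, 24) solves the equation, and by the theorem it is the least positive solution.

(x, y) = (127, 24)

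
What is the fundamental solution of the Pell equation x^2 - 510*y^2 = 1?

First expand sqrt(510) as a continued fraction. With x_i = (sqrt(510) + m_i)/d_i and (m_0, d_0) = (0, 1): a_0 = floor(sqrt(510)) = 22, since 22^2 = 484 <= 510 < 529 = 23^2.
Iterate m_{i+1} = d_i*a_i - m_i, d_{i+1} = (510 - m_{i+1}^2)/d_i, a_{i+1} = floor((a_0 + m_{i+1})/d_{i+1}):
  m_1 = 1*22 - 0 = 22, d_1 = (510 - 22^2)/1 = 26/1 = 26, a_1 = floor((22 + 22)/26) = 1.
  m_2 = 26*1 - 22 = 4, d_2 = (510 - 4^2)/26 = 494/26 = 19, a_2 = floor((22 + 4)/19) = 1.
  m_3 = 19*1 - 4 = 15, d_3 = (510 - 15^2)/19 = 285/19 = 15, a_3 = floor((22 + 15)/15) = 2.
  m_4 = 15*2 - 15 = 15, d_4 = (510 - 15^2)/15 = 285/15 = 19, a_4 = floor((22 + 15)/19) = 1.
  m_5 = 19*1 - 15 = 4, d_5 = (510 - 4^2)/19 = 494/19 = 26, a_5 = floor((22 + 4)/26) = 1.
  m_6 = 26*1 - 4 = 22, d_6 = (510 - 22^2)/26 = 26/26 = 1, a_6 = floor((22 + 22)/1) = 44.
  m_7 = 1*44 - 22 = 22, d_7 = (510 - 22^2)/1 = 26/1 = 26: (m_7, d_7) = (m_1, d_1) = (22, 26), so from here the quotients repeat a_1, ..., a_6; the period length is 6.
So sqrt(510) = [22; (1, 1, 2, 1, 1, 44)] with period length k = 6.
k is even, so the fundamental solution of x^2 - 510y^2 = 1 is (p_{k-1}, q_{k-1}) = (p_5, q_5); compute convergents through index 5.
Convergents (p_i = a_i*p_{i-1} + p_{i-2}, q_i = a_i*q_{i-1} + q_{i-2} with p_{-2}=0, p_{-1}=1, q_{-2}=1, q_{-1}=0):
  i=0: a_0=22, p_0 = 22*1 + 0 = 22, q_0 = 22*0 + 1 = 1.
  i=1: a_1=1, p_1 = 1*22 + 1 = 23, q_1 = 1*1 + 0 = 1.
  i=2: a_2=1, p_2 = 1*23 + 22 = 45, q_2 = 1*1 + 1 = 2.
  i=3: a_3=2, p_3 = 2*45 + 23 = 113, q_3 = 2*2 + 1 = 5.
  i=4: a_4=1, p_4 = 1*113 + 45 = 158, q_4 = 1*5 + 2 = 7.
  i=5: a_5=1, p_5 = 1*158 + 113 = 271, q_5 = 1*7 + 5 = 12.
Check: 271^2 - 510*12^2 = 73441 - 73440 = 1, so (x, y) = (271, 12) solves the equation, and by the theorem it is the least positive solution.

(x, y) = (271, 12)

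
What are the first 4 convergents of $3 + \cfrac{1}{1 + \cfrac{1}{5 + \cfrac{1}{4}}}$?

3/1, 4/1, 23/6, 96/25

Using the convergent recurrence p_i = a_i*p_{i-1} + p_{i-2}, q_i = a_i*q_{i-1} + q_{i-2} with p_{-2}=0, p_{-1}=1, q_{-2}=1, q_{-1}=0:
  i=0: a_0=3, p_0 = 3*1 + 0 = 3, q_0 = 3*0 + 1 = 1.
  i=1: a_1=1, p_1 = 1*3 + 1 = 4, q_1 = 1*1 + 0 = 1.
  i=2: a_2=5, p_2 = 5*4 + 3 = 23, q_2 = 5*1 + 1 = 6.
  i=3: a_3=4, p_3 = 4*23 + 4 = 96, q_3 = 4*6 + 1 = 25.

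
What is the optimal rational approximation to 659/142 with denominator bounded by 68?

Expand x = 659/142 as a continued fraction with the Euclidean algorithm:
  659 = 4*142 + 91, so a_0 = 4.
  142 = 1*91 + 51, so a_1 = 1.
  91 = 1*51 + 40, so a_2 = 1.
  51 = 1*40 + 11, so a_3 = 1.
  40 = 3*11 + 7, so a_4 = 3.
  11 = 1*7 + 4, so a_5 = 1.
  7 = 1*4 + 3, so a_6 = 1.
  4 = 1*3 + 1, so a_7 = 1.
  3 = 3*1 + 0, so a_8 = 3.
so x = [4; 1, 1, 1, 3, 1, 1, 1, 3].
Convergents (p_i = a_i*p_{i-1} + p_{i-2}, q_i = a_i*q_{i-1} + q_{i-2} with p_{-2}=0, p_{-1}=1, q_{-2}=1, q_{-1}=0), until the denominator exceeds 68:
  i=0: a_0=4, p_0 = 4*1 + 0 = 4, q_0 = 4*0 + 1 = 1.
  i=1: a_1=1, p_1 = 1*4 + 1 = 5, q_1 = 1*1 + 0 = 1.
  i=2: a_2=1, p_2 = 1*5 + 4 = 9, q_2 = 1*1 + 1 = 2.
  i=3: a_3=1, p_3 = 1*9 + 5 = 14, q_3 = 1*2 + 1 = 3.
  i=4: a_4=3, p_4 = 3*14 + 9 = 51, q_4 = 3*3 + 2 = 11.
  i=5: a_5=1, p_5 = 1*51 + 14 = 65, q_5 = 1*11 + 3 = 14.
  i=6: a_6=1, p_6 = 1*65 + 51 = 116, q_6 = 1*14 + 11 = 25.
  i=7: a_7=1, p_7 = 1*116 + 65 = 181, q_7 = 1*25 + 14 = 39.
  i=8: a_8=3, p_8 = 3*181 + 116 = 659, q_8 = 3*39 + 25 = 142.
q_8 = 142 > 68, so the last convergent with denominator <= 68 is p_7/q_7 = 181/39.
The closest fraction with denominator <= 68 is either p_7/q_7 or the intermediate fraction (k*p_7 + p_6)/(k*q_7 + q_6) with the largest k >= 1 whose denominator stays <= 68; these approach x as k grows, and every other convergent or intermediate fraction in range is farther away.
Largest k: floor((68 - q_6)/q_7) = floor((68 - 25)/39) = 1.
That gives (1*181 + 116)/(1*39 + 25) = 297/64.
Compare the errors: |x - 181/39| = |659*39 - 181*142|/(142*39) = 1/5538, and |x - 297/64| = |659*64 - 297*142|/(142*64) = 2/9088.
Cross-multiplying, 1*9088 = 9088 < 11076 = 2*5538, so 1/5538 is smaller: the convergent 181/39 is closer to x than 297/64.

181/39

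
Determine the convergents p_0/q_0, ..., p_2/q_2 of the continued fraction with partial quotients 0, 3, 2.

0/1, 1/3, 2/7

Using the convergent recurrence p_i = a_i*p_{i-1} + p_{i-2}, q_i = a_i*q_{i-1} + q_{i-2} with p_{-2}=0, p_{-1}=1, q_{-2}=1, q_{-1}=0:
  i=0: a_0=0, p_0 = 0*1 + 0 = 0, q_0 = 0*0 + 1 = 1.
  i=1: a_1=3, p_1 = 3*0 + 1 = 1, q_1 = 3*1 + 0 = 3.
  i=2: a_2=2, p_2 = 2*1 + 0 = 2, q_2 = 2*3 + 1 = 7.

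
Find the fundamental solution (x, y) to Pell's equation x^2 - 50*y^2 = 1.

(x, y) = (99, 14)

First expand sqrt(50) as a continued fraction. With x_i = (sqrt(50) + m_i)/d_i and (m_0, d_0) = (0, 1): a_0 = floor(sqrt(50)) = 7, since 7^2 = 49 <= 50 < 64 = 8^2.
Iterate m_{i+1} = d_i*a_i - m_i, d_{i+1} = (50 - m_{i+1}^2)/d_i, a_{i+1} = floor((a_0 + m_{i+1})/d_{i+1}):
  m_1 = 1*7 - 0 = 7, d_1 = (50 - 7^2)/1 = 1/1 = 1, a_1 = floor((7 + 7)/1) = 14.
  m_2 = 1*14 - 7 = 7, d_2 = (50 - 7^2)/1 = 1/1 = 1: (m_2, d_2) = (m_1, d_1) = (7, 1), so from here the quotient a_1 repeats; the period length is 1.
So sqrt(50) = [7; (14)] with period length k = 1.
k is odd, so (p_{k-1}, q_{k-1}) only solves x^2 - 50y^2 = -1 and the fundamental solution of x^2 - 50y^2 = 1 is (p_{2k-1}, q_{2k-1}) = (p_1, q_1); compute convergents through index 1, running through the period twice.
Convergents (p_i = a_i*p_{i-1} + p_{i-2}, q_i = a_i*q_{i-1} + q_{i-2} with p_{-2}=0, p_{-1}=1, q_{-2}=1, q_{-1}=0):
  i=0: a_0=7, p_0 = 7*1 + 0 = 7, q_0 = 7*0 + 1 = 1.
  i=1: a_1=14, p_1 = 14*7 + 1 = 99, q_1 = 14*1 + 0 = 14.
Indeed p_0^2 - 50*q_0^2 = 49 - 50 = -1, not +1.
Check: 99^2 - 50*14^2 = 9801 - 9800 = 1, so (x, y) = (99, 14) solves the equation, and by the theorem it is the least positive solution.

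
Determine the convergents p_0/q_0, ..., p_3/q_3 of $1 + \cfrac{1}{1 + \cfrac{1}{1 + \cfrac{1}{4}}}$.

1/1, 2/1, 3/2, 14/9

Using the convergent recurrence p_i = a_i*p_{i-1} + p_{i-2}, q_i = a_i*q_{i-1} + q_{i-2} with p_{-2}=0, p_{-1}=1, q_{-2}=1, q_{-1}=0:
  i=0: a_0=1, p_0 = 1*1 + 0 = 1, q_0 = 1*0 + 1 = 1.
  i=1: a_1=1, p_1 = 1*1 + 1 = 2, q_1 = 1*1 + 0 = 1.
  i=2: a_2=1, p_2 = 1*2 + 1 = 3, q_2 = 1*1 + 1 = 2.
  i=3: a_3=4, p_3 = 4*3 + 2 = 14, q_3 = 4*2 + 1 = 9.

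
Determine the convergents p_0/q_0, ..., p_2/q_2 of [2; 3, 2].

2/1, 7/3, 16/7

Using the convergent recurrence p_i = a_i*p_{i-1} + p_{i-2}, q_i = a_i*q_{i-1} + q_{i-2} with p_{-2}=0, p_{-1}=1, q_{-2}=1, q_{-1}=0:
  i=0: a_0=2, p_0 = 2*1 + 0 = 2, q_0 = 2*0 + 1 = 1.
  i=1: a_1=3, p_1 = 3*2 + 1 = 7, q_1 = 3*1 + 0 = 3.
  i=2: a_2=2, p_2 = 2*7 + 2 = 16, q_2 = 2*3 + 1 = 7.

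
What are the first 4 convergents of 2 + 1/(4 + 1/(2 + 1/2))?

Using the convergent recurrence p_i = a_i*p_{i-1} + p_{i-2}, q_i = a_i*q_{i-1} + q_{i-2} with p_{-2}=0, p_{-1}=1, q_{-2}=1, q_{-1}=0:
  i=0: a_0=2, p_0 = 2*1 + 0 = 2, q_0 = 2*0 + 1 = 1.
  i=1: a_1=4, p_1 = 4*2 + 1 = 9, q_1 = 4*1 + 0 = 4.
  i=2: a_2=2, p_2 = 2*9 + 2 = 20, q_2 = 2*4 + 1 = 9.
  i=3: a_3=2, p_3 = 2*20 + 9 = 49, q_3 = 2*9 + 4 = 22.

2/1, 9/4, 20/9, 49/22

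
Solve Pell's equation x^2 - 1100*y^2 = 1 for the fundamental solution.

First expand sqrt(1100) as a continued fraction. With x_i = (sqrt(1100) + m_i)/d_i and (m_0, d_0) = (0, 1): a_0 = floor(sqrt(1100)) = 33, since 33^2 = 1089 <= 1100 < 1156 = 34^2.
Iterate m_{i+1} = d_i*a_i - m_i, d_{i+1} = (1100 - m_{i+1}^2)/d_i, a_{i+1} = floor((a_0 + m_{i+1})/d_{i+1}):
  m_1 = 1*33 - 0 = 33, d_1 = (1100 - 33^2)/1 = 11/1 = 11, a_1 = floor((33 + 33)/11) = 6.
  m_2 = 11*6 - 33 = 33, d_2 = (1100 - 33^2)/11 = 11/11 = 1, a_2 = floor((33 + 33)/1) = 66.
  m_3 = 1*66 - 33 = 33, d_3 = (1100 - 33^2)/1 = 11/1 = 11: (m_3, d_3) = (m_1, d_1) = (33, 11), so from here the quotients repeat a_1, a_2; the period length is 2.
So sqrt(1100) = [33; (6, 66)] with period length k = 2.
k is even, so the fundamental solution of x^2 - 1100y^2 = 1 is (p_{k-1}, q_{k-1}) = (p_1, q_1); compute convergents through index 1.
Convergents (p_i = a_i*p_{i-1} + p_{i-2}, q_i = a_i*q_{i-1} + q_{i-2} with p_{-2}=0, p_{-1}=1, q_{-2}=1, q_{-1}=0):
  i=0: a_0=33, p_0 = 33*1 + 0 = 33, q_0 = 33*0 + 1 = 1.
  i=1: a_1=6, p_1 = 6*33 + 1 = 199, q_1 = 6*1 + 0 = 6.
Check: 199^2 - 1100*6^2 = 39601 - 39600 = 1, so (x, y) = (199, 6) solves the equation, and by the theorem it is the least positive solution.

(x, y) = (199, 6)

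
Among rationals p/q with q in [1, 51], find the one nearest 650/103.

Expand x = 650/103 as a continued fraction with the Euclidean algorithm:
  650 = 6*103 + 32, so a_0 = 6.
  103 = 3*32 + 7, so a_1 = 3.
  32 = 4*7 + 4, so a_2 = 4.
  7 = 1*4 + 3, so a_3 = 1.
  4 = 1*3 + 1, so a_4 = 1.
  3 = 3*1 + 0, so a_5 = 3.
so x = [6; 3, 4, 1, 1, 3].
Convergents (p_i = a_i*p_{i-1} + p_{i-2}, q_i = a_i*q_{i-1} + q_{i-2} with p_{-2}=0, p_{-1}=1, q_{-2}=1, q_{-1}=0), until the denominator exceeds 51:
  i=0: a_0=6, p_0 = 6*1 + 0 = 6, q_0 = 6*0 + 1 = 1.
  i=1: a_1=3, p_1 = 3*6 + 1 = 19, q_1 = 3*1 + 0 = 3.
  i=2: a_2=4, p_2 = 4*19 + 6 = 82, q_2 = 4*3 + 1 = 13.
  i=3: a_3=1, p_3 = 1*82 + 19 = 101, q_3 = 1*13 + 3 = 16.
  i=4: a_4=1, p_4 = 1*101 + 82 = 183, q_4 = 1*16 + 13 = 29.
  i=5: a_5=3, p_5 = 3*183 + 101 = 650, q_5 = 3*29 + 16 = 103.
q_5 = 103 > 51, so the last convergent with denominator <= 51 is p_4/q_4 = 183/29.
The closest fraction with denominator <= 51 is either p_4/q_4 or the intermediate fraction (k*p_4 + p_3)/(k*q_4 + q_3) with the largest k >= 1 whose denominator stays <= 51; these approach x as k grows, and every other convergent or intermediate fraction in range is farther away.
Largest k: floor((51 - q_3)/q_4) = floor((51 - 16)/29) = 1.
That gives (1*183 + 101)/(1*29 + 16) = 284/45.
Compare the errors: |x - 183/29| = |650*29 - 183*103|/(103*29) = 1/2987, and |x - 284/45| = |650*45 - 284*103|/(103*45) = 2/4635.
Cross-multiplying, 1*4635 = 4635 < 5974 = 2*2987, so 1/2987 is smaller: the convergent 183/29 is closer to x than 284/45.

183/29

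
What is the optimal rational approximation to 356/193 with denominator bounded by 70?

Expand x = 356/193 as a continued fraction with the Euclidean algorithm:
  356 = 1*193 + 163, so a_0 = 1.
  193 = 1*163 + 30, so a_1 = 1.
  163 = 5*30 + 13, so a_2 = 5.
  30 = 2*13 + 4, so a_3 = 2.
  13 = 3*4 + 1, so a_4 = 3.
  4 = 4*1 + 0, so a_5 = 4.
so x = [1; 1, 5, 2, 3, 4].
Convergents (p_i = a_i*p_{i-1} + p_{i-2}, q_i = a_i*q_{i-1} + q_{i-2} with p_{-2}=0, p_{-1}=1, q_{-2}=1, q_{-1}=0), until the denominator exceeds 70:
  i=0: a_0=1, p_0 = 1*1 + 0 = 1, q_0 = 1*0 + 1 = 1.
  i=1: a_1=1, p_1 = 1*1 + 1 = 2, q_1 = 1*1 + 0 = 1.
  i=2: a_2=5, p_2 = 5*2 + 1 = 11, q_2 = 5*1 + 1 = 6.
  i=3: a_3=2, p_3 = 2*11 + 2 = 24, q_3 = 2*6 + 1 = 13.
  i=4: a_4=3, p_4 = 3*24 + 11 = 83, q_4 = 3*13 + 6 = 45.
  i=5: a_5=4, p_5 = 4*83 + 24 = 356, q_5 = 4*45 + 13 = 193.
q_5 = 193 > 70, so the last convergent with denominator <= 70 is p_4/q_4 = 83/45.
The closest fraction with denominator <= 70 is either p_4/q_4 or the intermediate fraction (k*p_4 + p_3)/(k*q_4 + q_3) with the largest k >= 1 whose denominator stays <= 70; these approach x as k grows, and every other convergent or intermediate fraction in range is farther away.
Largest k: floor((70 - q_3)/q_4) = floor((70 - 13)/45) = 1.
That gives (1*83 + 24)/(1*45 + 13) = 107/58.
Compare the errors: |x - 83/45| = |356*45 - 83*193|/(193*45) = 1/8685, and |x - 107/58| = |356*58 - 107*193|/(193*58) = 3/11194.
Cross-multiplying, 1*11194 = 11194 < 26055 = 3*8685, so 1/8685 is smaller: the convergent 83/45 is closer to x than 107/58.

83/45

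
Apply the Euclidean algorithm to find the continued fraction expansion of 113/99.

Run the Euclidean algorithm on 113 and 99; the successive quotients are the partial quotients a_0, a_1, ... (each step inverts the fractional part left over by the previous one):
  113 = 1*99 + 14, so a_0 = 1.
  99 = 7*14 + 1, so a_1 = 7.
  14 = 14*1 + 0, so a_2 = 14.
The remainder reaches 0 after 3 divisions, so the expansion has 3 partial quotients, read off in order.

[1; 7, 14]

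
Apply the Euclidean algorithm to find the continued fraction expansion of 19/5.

Run the Euclidean algorithm on 19 and 5; the successive quotients are the partial quotients a_0, a_1, ... (each step inverts the fractional part left over by the previous one):
  19 = 3*5 + 4, so a_0 = 3.
  5 = 1*4 + 1, so a_1 = 1.
  4 = 4*1 + 0, so a_2 = 4.
The remainder reaches 0 after 3 divisions, so the expansion has 3 partial quotients, read off in order.

[3; 1, 4]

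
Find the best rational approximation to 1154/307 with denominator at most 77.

203/54

Expand x = 1154/307 as a continued fraction with the Euclidean algorithm:
  1154 = 3*307 + 233, so a_0 = 3.
  307 = 1*233 + 74, so a_1 = 1.
  233 = 3*74 + 11, so a_2 = 3.
  74 = 6*11 + 8, so a_3 = 6.
  11 = 1*8 + 3, so a_4 = 1.
  8 = 2*3 + 2, so a_5 = 2.
  3 = 1*2 + 1, so a_6 = 1.
  2 = 2*1 + 0, so a_7 = 2.
so x = [3; 1, 3, 6, 1, 2, 1, 2].
Convergents (p_i = a_i*p_{i-1} + p_{i-2}, q_i = a_i*q_{i-1} + q_{i-2} with p_{-2}=0, p_{-1}=1, q_{-2}=1, q_{-1}=0), until the denominator exceeds 77:
  i=0: a_0=3, p_0 = 3*1 + 0 = 3, q_0 = 3*0 + 1 = 1.
  i=1: a_1=1, p_1 = 1*3 + 1 = 4, q_1 = 1*1 + 0 = 1.
  i=2: a_2=3, p_2 = 3*4 + 3 = 15, q_2 = 3*1 + 1 = 4.
  i=3: a_3=6, p_3 = 6*15 + 4 = 94, q_3 = 6*4 + 1 = 25.
  i=4: a_4=1, p_4 = 1*94 + 15 = 109, q_4 = 1*25 + 4 = 29.
  i=5: a_5=2, p_5 = 2*109 + 94 = 312, q_5 = 2*29 + 25 = 83.
q_5 = 83 > 77, so the last convergent with denominator <= 77 is p_4/q_4 = 109/29.
The closest fraction with denominator <= 77 is either p_4/q_4 or the intermediate fraction (k*p_4 + p_3)/(k*q_4 + q_3) with the largest k >= 1 whose denominator stays <= 77; these approach x as k grows, and every other convergent or intermediate fraction in range is farther away.
Largest k: floor((77 - q_3)/q_4) = floor((77 - 25)/29) = 1.
That gives (1*109 + 94)/(1*29 + 25) = 203/54.
Compare the errors: |x - 109/29| = |1154*29 - 109*307|/(307*29) = 3/8903, and |x - 203/54| = |1154*54 - 203*307|/(307*54) = 5/16578.
Cross-multiplying, 5*8903 = 44515 < 49734 = 3*16578, so 5/16578 is smaller: the intermediate fraction 203/54 is closer to x than 109/29.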